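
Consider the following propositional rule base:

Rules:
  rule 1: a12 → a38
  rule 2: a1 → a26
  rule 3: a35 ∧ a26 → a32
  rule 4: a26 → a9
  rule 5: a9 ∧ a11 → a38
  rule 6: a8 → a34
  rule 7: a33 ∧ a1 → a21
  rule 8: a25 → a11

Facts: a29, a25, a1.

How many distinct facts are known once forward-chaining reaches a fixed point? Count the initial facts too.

Round 1 — rule 2, rule 8, derive a26, a11.
Round 2 — rule 4, derive a9.
Round 3 — rule 5, derive a38.
Closure: {a1, a11, a25, a26, a29, a38, a9} — 7 facts.

7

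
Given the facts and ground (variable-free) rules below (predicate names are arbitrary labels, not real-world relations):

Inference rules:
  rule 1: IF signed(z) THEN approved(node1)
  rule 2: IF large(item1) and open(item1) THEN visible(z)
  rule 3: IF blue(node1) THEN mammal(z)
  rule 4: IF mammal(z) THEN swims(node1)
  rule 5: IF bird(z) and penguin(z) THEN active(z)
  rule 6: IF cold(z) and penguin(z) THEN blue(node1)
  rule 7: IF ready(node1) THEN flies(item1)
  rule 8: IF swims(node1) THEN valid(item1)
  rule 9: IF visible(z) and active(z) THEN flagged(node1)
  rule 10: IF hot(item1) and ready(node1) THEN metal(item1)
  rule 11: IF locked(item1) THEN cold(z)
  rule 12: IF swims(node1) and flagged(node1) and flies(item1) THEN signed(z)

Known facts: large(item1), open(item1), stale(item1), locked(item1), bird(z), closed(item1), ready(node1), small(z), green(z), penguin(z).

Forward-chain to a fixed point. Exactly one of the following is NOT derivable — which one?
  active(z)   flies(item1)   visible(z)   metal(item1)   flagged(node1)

metal(item1)

Round 1: rule 2 [IF large(item1) and open(item1) THEN visible(z)]; rule 5 [IF bird(z) and penguin(z) THEN active(z)]; rule 7 [IF ready(node1) THEN flies(item1)]; rule 11 [IF locked(item1) THEN cold(z)]. Adds visible(z), active(z), flies(item1), cold(z).
Round 2: rule 6 [IF cold(z) and penguin(z) THEN blue(node1)]; rule 9 [IF visible(z) and active(z) THEN flagged(node1)]. Adds blue(node1), flagged(node1).
Round 3: rule 3 [IF blue(node1) THEN mammal(z)]. Adds mammal(z).
Round 4: rule 4 [IF mammal(z) THEN swims(node1)]. Adds swims(node1).
Round 5: rule 8 [IF swims(node1) THEN valid(item1)]; rule 12 [IF swims(node1) and flagged(node1) and flies(item1) THEN signed(z)]. Adds valid(item1), signed(z).
Round 6: rule 1 [IF signed(z) THEN approved(node1)]. Adds approved(node1).
Derived: flagged(node1) (round 2), active(z) (round 1), visible(z) (round 1), flies(item1) (round 1). metal(item1) never appears in any round.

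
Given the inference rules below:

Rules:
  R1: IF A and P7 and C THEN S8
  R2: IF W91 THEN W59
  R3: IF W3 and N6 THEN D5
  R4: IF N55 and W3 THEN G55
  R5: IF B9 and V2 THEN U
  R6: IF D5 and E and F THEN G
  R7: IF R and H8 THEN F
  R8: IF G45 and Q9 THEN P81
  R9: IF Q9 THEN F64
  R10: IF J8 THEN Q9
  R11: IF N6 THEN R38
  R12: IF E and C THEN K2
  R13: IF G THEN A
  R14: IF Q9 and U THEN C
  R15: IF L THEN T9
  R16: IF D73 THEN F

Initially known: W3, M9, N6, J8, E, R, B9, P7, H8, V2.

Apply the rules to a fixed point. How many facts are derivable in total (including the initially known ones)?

21

Round 1 — R3, R5, R7, R10, R11, derive D5, U, F, Q9, R38.
Round 2 — R6, R9, R14, derive G, F64, C.
Round 3 — R12, R13, derive K2, A.
Round 4 — R1, derive S8.
Closure: {A, B9, C, D5, E, F, F64, G, H8, J8, K2, M9, N6, P7, Q9, R, R38, S8, U, V2, W3} — 21 facts.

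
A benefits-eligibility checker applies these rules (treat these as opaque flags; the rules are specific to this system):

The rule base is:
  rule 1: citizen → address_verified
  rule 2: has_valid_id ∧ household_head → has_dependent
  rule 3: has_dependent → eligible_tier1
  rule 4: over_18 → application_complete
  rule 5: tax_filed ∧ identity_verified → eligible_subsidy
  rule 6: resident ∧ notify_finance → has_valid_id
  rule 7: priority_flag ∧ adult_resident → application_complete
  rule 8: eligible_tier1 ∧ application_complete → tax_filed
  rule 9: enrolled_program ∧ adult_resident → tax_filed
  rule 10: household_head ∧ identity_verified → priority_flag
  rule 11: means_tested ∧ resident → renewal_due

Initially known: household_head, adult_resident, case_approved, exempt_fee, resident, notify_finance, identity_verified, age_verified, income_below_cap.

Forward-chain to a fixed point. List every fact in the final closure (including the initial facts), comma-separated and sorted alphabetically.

Round 1 — rule 6, rule 10, derive has_valid_id, priority_flag.
Round 2 — rule 2, rule 7, derive has_dependent, application_complete.
Round 3 — rule 3, derive eligible_tier1.
Round 4 — rule 8, derive tax_filed.
Round 5 — rule 5, derive eligible_subsidy.

adult_resident, age_verified, application_complete, case_approved, eligible_subsidy, eligible_tier1, exempt_fee, has_dependent, has_valid_id, household_head, identity_verified, income_below_cap, notify_finance, priority_flag, resident, tax_filed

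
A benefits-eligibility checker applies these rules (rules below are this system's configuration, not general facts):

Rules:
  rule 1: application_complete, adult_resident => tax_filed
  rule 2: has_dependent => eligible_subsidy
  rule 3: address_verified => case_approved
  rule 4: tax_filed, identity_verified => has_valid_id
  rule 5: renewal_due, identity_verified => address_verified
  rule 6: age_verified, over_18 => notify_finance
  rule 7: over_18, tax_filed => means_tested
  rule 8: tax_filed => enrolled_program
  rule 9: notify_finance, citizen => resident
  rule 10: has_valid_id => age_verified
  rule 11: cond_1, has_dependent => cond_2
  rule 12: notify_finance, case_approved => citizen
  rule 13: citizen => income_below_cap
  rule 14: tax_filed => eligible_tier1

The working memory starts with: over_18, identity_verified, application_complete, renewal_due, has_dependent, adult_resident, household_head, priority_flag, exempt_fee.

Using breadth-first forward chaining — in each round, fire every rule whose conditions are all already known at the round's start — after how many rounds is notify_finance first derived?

[1] rule 1 [application_complete, adult_resident => tax_filed]; rule 2 [has_dependent => eligible_subsidy]; rule 5 [renewal_due, identity_verified => address_verified]. ⇒ new: tax_filed, eligible_subsidy, address_verified.
[2] rule 3 [address_verified => case_approved]; rule 4 [tax_filed, identity_verified => has_valid_id]; rule 7 [over_18, tax_filed => means_tested]; rule 8 [tax_filed => enrolled_program]; rule 14 [tax_filed => eligible_tier1]. ⇒ new: case_approved, has_valid_id, means_tested, enrolled_program, eligible_tier1.
[3] rule 10 [has_valid_id => age_verified]. ⇒ new: age_verified.
[4] rule 6 [age_verified, over_18 => notify_finance]. ⇒ new: notify_finance.
notify_finance first appears in round 4.

4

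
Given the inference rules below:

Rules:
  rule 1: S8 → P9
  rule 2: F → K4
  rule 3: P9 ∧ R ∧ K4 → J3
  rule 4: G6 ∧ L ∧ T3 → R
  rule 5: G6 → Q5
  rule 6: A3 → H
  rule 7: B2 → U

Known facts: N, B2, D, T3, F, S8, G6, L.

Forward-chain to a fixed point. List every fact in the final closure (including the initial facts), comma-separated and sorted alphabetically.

Round 1 fires rule 1, rule 2, rule 4, rule 5, rule 7, giving P9, K4, R, Q5, U.
Round 2 fires rule 3, giving J3.

B2, D, F, G6, J3, K4, L, N, P9, Q5, R, S8, T3, U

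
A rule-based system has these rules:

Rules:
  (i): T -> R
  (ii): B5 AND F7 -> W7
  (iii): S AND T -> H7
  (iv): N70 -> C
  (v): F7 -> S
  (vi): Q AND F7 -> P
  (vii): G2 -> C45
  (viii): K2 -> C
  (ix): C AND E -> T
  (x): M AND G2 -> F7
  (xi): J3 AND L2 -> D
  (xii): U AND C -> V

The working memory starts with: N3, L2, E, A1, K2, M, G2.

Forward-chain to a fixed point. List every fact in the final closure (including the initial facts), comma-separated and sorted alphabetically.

A1, C, C45, E, F7, G2, H7, K2, L2, M, N3, R, S, T

Round 1: (vii) [G2 -> C45]; (viii) [K2 -> C]; (x) [M AND G2 -> F7]. Adds C45, C, F7.
Round 2: (v) [F7 -> S]; (ix) [C AND E -> T]. Adds S, T.
Round 3: (i) [T -> R]; (iii) [S AND T -> H7]. Adds R, H7.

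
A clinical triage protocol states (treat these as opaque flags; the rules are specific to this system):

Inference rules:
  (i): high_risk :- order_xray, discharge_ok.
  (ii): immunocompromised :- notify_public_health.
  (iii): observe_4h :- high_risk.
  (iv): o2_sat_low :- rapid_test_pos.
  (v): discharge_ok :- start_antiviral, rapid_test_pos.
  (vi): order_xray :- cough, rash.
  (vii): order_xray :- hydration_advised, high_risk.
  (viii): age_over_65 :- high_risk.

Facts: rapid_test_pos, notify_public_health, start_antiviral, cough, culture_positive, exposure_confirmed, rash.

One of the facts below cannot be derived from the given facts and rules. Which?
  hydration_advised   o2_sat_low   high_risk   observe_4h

hydration_advised

Round 1 — (ii), (iv), (v), (vi), derive immunocompromised, o2_sat_low, discharge_ok, order_xray.
Round 2 — (i), derive high_risk.
Round 3 — (iii), (viii), derive observe_4h, age_over_65.
Derived: o2_sat_low (round 1), high_risk (round 2), observe_4h (round 3). hydration_advised never appears in any round.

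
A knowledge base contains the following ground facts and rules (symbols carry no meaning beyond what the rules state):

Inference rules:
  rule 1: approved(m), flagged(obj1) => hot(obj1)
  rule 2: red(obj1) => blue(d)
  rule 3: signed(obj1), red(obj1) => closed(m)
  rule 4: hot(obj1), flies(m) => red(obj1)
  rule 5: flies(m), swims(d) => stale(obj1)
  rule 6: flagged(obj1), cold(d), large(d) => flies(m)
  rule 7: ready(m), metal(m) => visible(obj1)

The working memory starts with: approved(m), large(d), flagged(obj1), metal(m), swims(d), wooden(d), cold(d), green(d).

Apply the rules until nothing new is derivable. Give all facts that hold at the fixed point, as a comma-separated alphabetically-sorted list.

Round 1: rule 1 [approved(m), flagged(obj1) => hot(obj1)]; rule 6 [flagged(obj1), cold(d), large(d) => flies(m)]. New: hot(obj1), flies(m).
Round 2: rule 4 [hot(obj1), flies(m) => red(obj1)]; rule 5 [flies(m), swims(d) => stale(obj1)]. New: red(obj1), stale(obj1).
Round 3: rule 2 [red(obj1) => blue(d)]. New: blue(d).

approved(m), blue(d), cold(d), flagged(obj1), flies(m), green(d), hot(obj1), large(d), metal(m), red(obj1), stale(obj1), swims(d), wooden(d)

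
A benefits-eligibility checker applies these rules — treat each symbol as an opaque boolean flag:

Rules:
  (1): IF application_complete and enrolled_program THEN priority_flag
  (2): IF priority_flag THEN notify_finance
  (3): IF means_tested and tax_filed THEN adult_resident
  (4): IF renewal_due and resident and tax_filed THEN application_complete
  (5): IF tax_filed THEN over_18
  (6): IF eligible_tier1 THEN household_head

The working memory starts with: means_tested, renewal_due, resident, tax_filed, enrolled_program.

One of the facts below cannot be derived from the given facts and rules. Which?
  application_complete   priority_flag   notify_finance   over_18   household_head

Round 1 fires (3), (4), (5), giving adult_resident, application_complete, over_18.
Round 2 fires (1), giving priority_flag.
Round 3 fires (2), giving notify_finance.
Derived: notify_finance (round 3), over_18 (round 1), application_complete (round 1), priority_flag (round 2). household_head never appears in any round.

household_head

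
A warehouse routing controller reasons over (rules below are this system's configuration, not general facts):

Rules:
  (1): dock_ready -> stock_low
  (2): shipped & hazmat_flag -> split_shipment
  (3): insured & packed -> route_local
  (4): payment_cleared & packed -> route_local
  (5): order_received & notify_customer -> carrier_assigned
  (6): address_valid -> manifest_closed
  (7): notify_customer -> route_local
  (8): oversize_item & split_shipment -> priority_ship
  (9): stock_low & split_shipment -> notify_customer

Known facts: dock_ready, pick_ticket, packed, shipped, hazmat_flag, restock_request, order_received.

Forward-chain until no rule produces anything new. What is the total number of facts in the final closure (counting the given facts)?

Round 1: (1) [dock_ready -> stock_low]; (2) [shipped & hazmat_flag -> split_shipment]. New: stock_low, split_shipment.
Round 2: (9) [stock_low & split_shipment -> notify_customer]. New: notify_customer.
Round 3: (5) [order_received & notify_customer -> carrier_assigned]; (7) [notify_customer -> route_local]. New: carrier_assigned, route_local.
Closure: {carrier_assigned, dock_ready, hazmat_flag, notify_customer, order_received, packed, pick_ticket, restock_request, route_local, shipped, split_shipment, stock_low} — 12 facts.

12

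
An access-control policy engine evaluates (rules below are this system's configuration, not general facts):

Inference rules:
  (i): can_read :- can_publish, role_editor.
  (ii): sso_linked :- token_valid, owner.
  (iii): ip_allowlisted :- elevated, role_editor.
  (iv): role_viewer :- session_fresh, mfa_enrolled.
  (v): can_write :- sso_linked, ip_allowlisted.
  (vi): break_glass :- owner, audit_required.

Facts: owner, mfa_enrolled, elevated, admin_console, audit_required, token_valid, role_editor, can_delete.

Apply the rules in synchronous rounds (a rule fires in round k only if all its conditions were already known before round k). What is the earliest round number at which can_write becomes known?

Round 1 — (ii), (iii), (vi), derive sso_linked, ip_allowlisted, break_glass.
Round 2 — (v), derive can_write.
can_write first appears in round 2.

2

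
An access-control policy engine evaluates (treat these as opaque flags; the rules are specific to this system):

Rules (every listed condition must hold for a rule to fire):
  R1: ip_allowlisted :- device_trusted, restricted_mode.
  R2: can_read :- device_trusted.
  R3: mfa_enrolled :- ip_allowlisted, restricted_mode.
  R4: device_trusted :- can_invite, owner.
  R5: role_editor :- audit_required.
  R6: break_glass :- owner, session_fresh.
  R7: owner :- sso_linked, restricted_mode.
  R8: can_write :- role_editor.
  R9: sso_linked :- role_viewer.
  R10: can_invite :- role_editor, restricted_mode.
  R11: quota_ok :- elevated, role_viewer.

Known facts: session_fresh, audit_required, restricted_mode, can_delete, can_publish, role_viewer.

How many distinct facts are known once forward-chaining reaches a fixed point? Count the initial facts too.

16

Round 1: R5 [role_editor :- audit_required.]; R9 [sso_linked :- role_viewer.]. New: role_editor, sso_linked.
Round 2: R7 [owner :- sso_linked, restricted_mode.]; R8 [can_write :- role_editor.]; R10 [can_invite :- role_editor, restricted_mode.]. New: owner, can_write, can_invite.
Round 3: R4 [device_trusted :- can_invite, owner.]; R6 [break_glass :- owner, session_fresh.]. New: device_trusted, break_glass.
Round 4: R1 [ip_allowlisted :- device_trusted, restricted_mode.]; R2 [can_read :- device_trusted.]. New: ip_allowlisted, can_read.
Round 5: R3 [mfa_enrolled :- ip_allowlisted, restricted_mode.]. New: mfa_enrolled.
Closure: {audit_required, break_glass, can_delete, can_invite, can_publish, can_read, can_write, device_trusted, ip_allowlisted, mfa_enrolled, owner, restricted_mode, role_editor, role_viewer, session_fresh, sso_linked} — 16 facts.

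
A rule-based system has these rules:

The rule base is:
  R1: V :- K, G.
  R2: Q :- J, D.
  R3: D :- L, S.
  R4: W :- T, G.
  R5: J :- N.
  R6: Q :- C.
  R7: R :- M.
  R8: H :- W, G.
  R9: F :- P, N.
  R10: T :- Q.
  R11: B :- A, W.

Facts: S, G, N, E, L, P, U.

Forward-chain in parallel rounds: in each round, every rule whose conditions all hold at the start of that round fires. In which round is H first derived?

Round 1 — R3, R5, R9, derive D, J, F.
Round 2 — R2, derive Q.
Round 3 — R10, derive T.
Round 4 — R4, derive W.
Round 5 — R8, derive H.
H first appears in round 5.

5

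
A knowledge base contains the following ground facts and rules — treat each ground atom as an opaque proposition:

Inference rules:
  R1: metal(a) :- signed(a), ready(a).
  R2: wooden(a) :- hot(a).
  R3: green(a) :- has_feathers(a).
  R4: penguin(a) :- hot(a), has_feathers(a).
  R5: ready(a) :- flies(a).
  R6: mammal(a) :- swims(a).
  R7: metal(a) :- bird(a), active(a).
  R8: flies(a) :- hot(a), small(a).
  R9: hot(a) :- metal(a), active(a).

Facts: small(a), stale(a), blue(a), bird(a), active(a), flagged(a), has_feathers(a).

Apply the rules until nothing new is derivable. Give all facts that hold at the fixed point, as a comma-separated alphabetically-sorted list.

active(a), bird(a), blue(a), flagged(a), flies(a), green(a), has_feathers(a), hot(a), metal(a), penguin(a), ready(a), small(a), stale(a), wooden(a)

Round 1: R3 [green(a) :- has_feathers(a).]; R7 [metal(a) :- bird(a), active(a).]. Adds green(a), metal(a).
Round 2: R9 [hot(a) :- metal(a), active(a).]. Adds hot(a).
Round 3: R2 [wooden(a) :- hot(a).]; R4 [penguin(a) :- hot(a), has_feathers(a).]; R8 [flies(a) :- hot(a), small(a).]. Adds wooden(a), penguin(a), flies(a).
Round 4: R5 [ready(a) :- flies(a).]. Adds ready(a).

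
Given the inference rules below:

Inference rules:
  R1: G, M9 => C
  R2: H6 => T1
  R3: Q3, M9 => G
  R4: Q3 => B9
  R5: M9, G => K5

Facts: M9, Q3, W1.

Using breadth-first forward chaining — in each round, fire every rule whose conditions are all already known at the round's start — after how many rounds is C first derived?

2

Round 1 fires R3, R4, giving G, B9.
Round 2 fires R1, R5, giving C, K5.
C first appears in round 2.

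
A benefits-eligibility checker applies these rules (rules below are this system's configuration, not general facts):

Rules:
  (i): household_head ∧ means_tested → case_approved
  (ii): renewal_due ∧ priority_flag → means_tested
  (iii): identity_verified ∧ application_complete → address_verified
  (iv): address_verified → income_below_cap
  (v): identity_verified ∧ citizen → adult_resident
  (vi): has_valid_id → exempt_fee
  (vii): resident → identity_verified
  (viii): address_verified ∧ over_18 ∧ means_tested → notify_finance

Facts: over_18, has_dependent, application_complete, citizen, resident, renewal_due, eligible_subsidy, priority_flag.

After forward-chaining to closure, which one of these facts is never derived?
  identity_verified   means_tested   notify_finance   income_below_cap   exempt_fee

Round 1 — (ii), (vii), derive means_tested, identity_verified.
Round 2 — (iii), (v), derive address_verified, adult_resident.
Round 3 — (iv), (viii), derive income_below_cap, notify_finance.
Derived: notify_finance (round 3), means_tested (round 1), identity_verified (round 1), income_below_cap (round 3). exempt_fee never appears in any round.

exempt_fee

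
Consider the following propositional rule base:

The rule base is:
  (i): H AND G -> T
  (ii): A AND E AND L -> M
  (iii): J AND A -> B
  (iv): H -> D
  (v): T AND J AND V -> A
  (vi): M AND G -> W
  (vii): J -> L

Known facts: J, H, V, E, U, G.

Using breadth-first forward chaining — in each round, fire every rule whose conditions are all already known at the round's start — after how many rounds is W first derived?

Round 1: (i) [H AND G -> T]; (iv) [H -> D]; (vii) [J -> L]. New: T, D, L.
Round 2: (v) [T AND J AND V -> A]. New: A.
Round 3: (ii) [A AND E AND L -> M]; (iii) [J AND A -> B]. New: M, B.
Round 4: (vi) [M AND G -> W]. New: W.
W first appears in round 4.

4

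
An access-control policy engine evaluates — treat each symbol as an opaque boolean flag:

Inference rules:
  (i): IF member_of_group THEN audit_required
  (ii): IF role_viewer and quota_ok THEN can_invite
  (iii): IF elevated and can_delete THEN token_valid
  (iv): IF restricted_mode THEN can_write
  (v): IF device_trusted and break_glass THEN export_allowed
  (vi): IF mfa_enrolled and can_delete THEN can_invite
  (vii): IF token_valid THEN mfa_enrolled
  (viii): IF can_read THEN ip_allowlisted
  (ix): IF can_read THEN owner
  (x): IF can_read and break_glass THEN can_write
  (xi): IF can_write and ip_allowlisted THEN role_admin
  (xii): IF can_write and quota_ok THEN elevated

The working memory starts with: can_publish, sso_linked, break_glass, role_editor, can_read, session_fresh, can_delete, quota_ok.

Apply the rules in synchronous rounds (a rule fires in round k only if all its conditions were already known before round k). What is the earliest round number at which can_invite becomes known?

5

Round 1: (viii) [IF can_read THEN ip_allowlisted]; (ix) [IF can_read THEN owner]; (x) [IF can_read and break_glass THEN can_write]. Adds ip_allowlisted, owner, can_write.
Round 2: (xi) [IF can_write and ip_allowlisted THEN role_admin]; (xii) [IF can_write and quota_ok THEN elevated]. Adds role_admin, elevated.
Round 3: (iii) [IF elevated and can_delete THEN token_valid]. Adds token_valid.
Round 4: (vii) [IF token_valid THEN mfa_enrolled]. Adds mfa_enrolled.
Round 5: (vi) [IF mfa_enrolled and can_delete THEN can_invite]. Adds can_invite.
can_invite first appears in round 5.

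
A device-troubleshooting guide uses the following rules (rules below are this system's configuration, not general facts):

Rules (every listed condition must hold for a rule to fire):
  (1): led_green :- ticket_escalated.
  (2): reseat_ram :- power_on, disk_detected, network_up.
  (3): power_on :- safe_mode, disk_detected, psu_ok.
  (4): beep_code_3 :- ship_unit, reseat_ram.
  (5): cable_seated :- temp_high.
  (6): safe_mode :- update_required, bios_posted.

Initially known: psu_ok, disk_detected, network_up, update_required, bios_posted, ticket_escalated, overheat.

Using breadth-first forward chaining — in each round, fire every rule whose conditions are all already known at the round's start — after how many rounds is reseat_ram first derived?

3

Round 1 — (1), (6), derive led_green, safe_mode.
Round 2 — (3), derive power_on.
Round 3 — (2), derive reseat_ram.
reseat_ram first appears in round 3.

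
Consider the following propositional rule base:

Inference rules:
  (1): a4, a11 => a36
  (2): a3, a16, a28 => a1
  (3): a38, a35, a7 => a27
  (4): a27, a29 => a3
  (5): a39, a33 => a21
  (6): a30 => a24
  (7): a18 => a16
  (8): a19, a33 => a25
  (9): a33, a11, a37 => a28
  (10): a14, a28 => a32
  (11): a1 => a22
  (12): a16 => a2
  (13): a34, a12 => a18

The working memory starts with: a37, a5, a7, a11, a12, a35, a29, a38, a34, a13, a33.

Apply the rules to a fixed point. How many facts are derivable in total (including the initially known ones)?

19

Round 1 fires (3), (9), (13), giving a27, a28, a18.
Round 2 fires (4), (7), giving a3, a16.
Round 3 fires (2), (12), giving a1, a2.
Round 4 fires (11), giving a22.
Closure: {a1, a11, a12, a13, a16, a18, a2, a22, a27, a28, a29, a3, a33, a34, a35, a37, a38, a5, a7} — 19 facts.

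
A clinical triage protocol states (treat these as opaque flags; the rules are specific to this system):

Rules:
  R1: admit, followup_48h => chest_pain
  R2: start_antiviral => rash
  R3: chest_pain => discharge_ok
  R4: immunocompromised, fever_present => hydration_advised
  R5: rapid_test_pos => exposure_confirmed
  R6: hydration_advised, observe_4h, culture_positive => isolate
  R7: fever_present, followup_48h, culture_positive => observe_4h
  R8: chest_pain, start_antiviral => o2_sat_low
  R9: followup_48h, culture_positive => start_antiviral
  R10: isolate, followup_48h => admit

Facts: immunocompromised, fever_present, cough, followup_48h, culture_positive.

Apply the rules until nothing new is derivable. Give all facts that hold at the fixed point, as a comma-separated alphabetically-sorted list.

admit, chest_pain, cough, culture_positive, discharge_ok, fever_present, followup_48h, hydration_advised, immunocompromised, isolate, o2_sat_low, observe_4h, rash, start_antiviral

[1] R4 [immunocompromised, fever_present => hydration_advised]; R7 [fever_present, followup_48h, culture_positive => observe_4h]; R9 [followup_48h, culture_positive => start_antiviral]. ⇒ new: hydration_advised, observe_4h, start_antiviral.
[2] R2 [start_antiviral => rash]; R6 [hydration_advised, observe_4h, culture_positive => isolate]. ⇒ new: rash, isolate.
[3] R10 [isolate, followup_48h => admit]. ⇒ new: admit.
[4] R1 [admit, followup_48h => chest_pain]. ⇒ new: chest_pain.
[5] R3 [chest_pain => discharge_ok]; R8 [chest_pain, start_antiviral => o2_sat_low]. ⇒ new: discharge_ok, o2_sat_low.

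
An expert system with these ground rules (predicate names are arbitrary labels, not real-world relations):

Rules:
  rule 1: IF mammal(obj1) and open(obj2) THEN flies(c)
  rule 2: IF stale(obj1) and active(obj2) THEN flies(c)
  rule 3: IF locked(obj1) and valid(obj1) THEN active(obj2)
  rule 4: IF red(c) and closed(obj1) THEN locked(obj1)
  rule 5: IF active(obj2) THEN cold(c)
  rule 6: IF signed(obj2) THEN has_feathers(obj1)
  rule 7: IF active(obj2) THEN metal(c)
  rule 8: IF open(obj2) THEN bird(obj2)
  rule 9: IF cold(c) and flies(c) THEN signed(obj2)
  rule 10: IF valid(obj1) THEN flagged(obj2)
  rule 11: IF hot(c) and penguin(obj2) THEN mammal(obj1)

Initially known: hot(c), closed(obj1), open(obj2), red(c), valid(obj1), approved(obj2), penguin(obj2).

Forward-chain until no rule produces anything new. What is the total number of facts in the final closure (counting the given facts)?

17

Round 1 — rule 4, rule 8, rule 10, rule 11, derive locked(obj1), bird(obj2), flagged(obj2), mammal(obj1).
Round 2 — rule 1, rule 3, derive flies(c), active(obj2).
Round 3 — rule 5, rule 7, derive cold(c), metal(c).
Round 4 — rule 9, derive signed(obj2).
Round 5 — rule 6, derive has_feathers(obj1).
Closure: {active(obj2), approved(obj2), bird(obj2), closed(obj1), cold(c), flagged(obj2), flies(c), has_feathers(obj1), hot(c), locked(obj1), mammal(obj1), metal(c), open(obj2), penguin(obj2), red(c), signed(obj2), valid(obj1)} — 17 facts.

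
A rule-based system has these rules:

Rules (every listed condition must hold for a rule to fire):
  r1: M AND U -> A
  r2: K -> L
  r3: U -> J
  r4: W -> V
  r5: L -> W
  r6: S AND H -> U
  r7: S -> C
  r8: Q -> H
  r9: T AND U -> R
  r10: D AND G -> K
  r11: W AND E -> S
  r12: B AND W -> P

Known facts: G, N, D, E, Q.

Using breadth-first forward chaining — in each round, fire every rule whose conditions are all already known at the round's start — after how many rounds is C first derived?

Round 1 — r8, r10, derive H, K.
Round 2 — r2, derive L.
Round 3 — r5, derive W.
Round 4 — r4, r11, derive V, S.
Round 5 — r6, r7, derive U, C.
C first appears in round 5.

5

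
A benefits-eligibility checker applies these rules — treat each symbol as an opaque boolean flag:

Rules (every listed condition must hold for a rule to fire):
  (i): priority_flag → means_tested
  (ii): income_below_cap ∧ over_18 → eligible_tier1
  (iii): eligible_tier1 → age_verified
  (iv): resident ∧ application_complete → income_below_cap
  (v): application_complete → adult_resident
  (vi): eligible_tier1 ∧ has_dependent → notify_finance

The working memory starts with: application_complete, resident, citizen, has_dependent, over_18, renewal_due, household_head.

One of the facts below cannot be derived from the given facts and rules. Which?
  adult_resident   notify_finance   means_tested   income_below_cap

Round 1: (iv) [resident ∧ application_complete → income_below_cap]; (v) [application_complete → adult_resident]. New: income_below_cap, adult_resident.
Round 2: (ii) [income_below_cap ∧ over_18 → eligible_tier1]. New: eligible_tier1.
Round 3: (iii) [eligible_tier1 → age_verified]; (vi) [eligible_tier1 ∧ has_dependent → notify_finance]. New: age_verified, notify_finance.
Derived: income_below_cap (round 1), notify_finance (round 3), adult_resident (round 1). means_tested never appears in any round.

means_tested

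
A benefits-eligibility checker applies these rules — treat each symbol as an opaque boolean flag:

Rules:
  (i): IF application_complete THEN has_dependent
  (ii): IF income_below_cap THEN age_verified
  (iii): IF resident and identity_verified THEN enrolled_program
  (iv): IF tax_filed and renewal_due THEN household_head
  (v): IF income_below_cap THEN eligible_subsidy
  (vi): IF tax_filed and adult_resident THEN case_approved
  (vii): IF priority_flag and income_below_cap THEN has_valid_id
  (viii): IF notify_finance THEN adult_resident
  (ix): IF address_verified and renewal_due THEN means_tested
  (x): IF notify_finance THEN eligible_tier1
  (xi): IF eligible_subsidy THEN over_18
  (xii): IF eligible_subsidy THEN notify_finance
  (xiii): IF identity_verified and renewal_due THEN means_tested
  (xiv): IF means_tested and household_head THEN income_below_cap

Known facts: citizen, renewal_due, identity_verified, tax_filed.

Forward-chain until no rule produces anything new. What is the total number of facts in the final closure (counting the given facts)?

14

Round 1 — (iv), (xiii), derive household_head, means_tested.
Round 2 — (xiv), derive income_below_cap.
Round 3 — (ii), (v), derive age_verified, eligible_subsidy.
Round 4 — (xi), (xii), derive over_18, notify_finance.
Round 5 — (viii), (x), derive adult_resident, eligible_tier1.
Round 6 — (vi), derive case_approved.
Closure: {adult_resident, age_verified, case_approved, citizen, eligible_subsidy, eligible_tier1, household_head, identity_verified, income_below_cap, means_tested, notify_finance, over_18, renewal_due, tax_filed} — 14 facts.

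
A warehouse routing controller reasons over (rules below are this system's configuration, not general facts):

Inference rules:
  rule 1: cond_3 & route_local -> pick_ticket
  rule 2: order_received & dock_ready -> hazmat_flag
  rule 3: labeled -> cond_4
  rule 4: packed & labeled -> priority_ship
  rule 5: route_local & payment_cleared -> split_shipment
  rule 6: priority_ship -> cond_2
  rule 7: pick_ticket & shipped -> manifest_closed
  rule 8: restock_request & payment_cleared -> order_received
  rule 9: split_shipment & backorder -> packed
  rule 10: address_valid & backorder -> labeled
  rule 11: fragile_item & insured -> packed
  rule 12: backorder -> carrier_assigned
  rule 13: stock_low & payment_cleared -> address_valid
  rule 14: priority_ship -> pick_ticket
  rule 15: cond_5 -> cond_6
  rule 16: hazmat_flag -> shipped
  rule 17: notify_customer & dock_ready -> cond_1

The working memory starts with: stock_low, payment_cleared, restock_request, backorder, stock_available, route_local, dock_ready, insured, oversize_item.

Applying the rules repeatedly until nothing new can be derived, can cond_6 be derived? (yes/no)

Round 1 fires rule 5, rule 8, rule 12, rule 13, giving split_shipment, order_received, carrier_assigned, address_valid.
Round 2 fires rule 2, rule 9, rule 10, giving hazmat_flag, packed, labeled.
Round 3 fires rule 3, rule 4, rule 16, giving cond_4, priority_ship, shipped.
Round 4 fires rule 6, rule 14, giving cond_2, pick_ticket.
Round 5 fires rule 7, giving manifest_closed.
Fixed point reached. cond_6 is concluded only by rule 15; rule 15 needs cond_5 (never derived).

no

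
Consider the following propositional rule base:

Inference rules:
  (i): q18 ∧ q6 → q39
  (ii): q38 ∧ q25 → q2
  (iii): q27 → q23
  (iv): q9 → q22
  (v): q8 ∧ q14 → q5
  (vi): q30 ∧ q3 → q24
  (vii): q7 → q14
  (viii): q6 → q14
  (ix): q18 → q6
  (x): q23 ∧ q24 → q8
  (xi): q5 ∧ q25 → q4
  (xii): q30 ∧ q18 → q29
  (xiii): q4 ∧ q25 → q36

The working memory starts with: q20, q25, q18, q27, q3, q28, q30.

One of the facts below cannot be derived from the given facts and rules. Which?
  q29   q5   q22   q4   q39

[1] (iii) [q27 → q23]; (vi) [q30 ∧ q3 → q24]; (ix) [q18 → q6]; (xii) [q30 ∧ q18 → q29]. ⇒ new: q23, q24, q6, q29.
[2] (i) [q18 ∧ q6 → q39]; (viii) [q6 → q14]; (x) [q23 ∧ q24 → q8]. ⇒ new: q39, q14, q8.
[3] (v) [q8 ∧ q14 → q5]. ⇒ new: q5.
[4] (xi) [q5 ∧ q25 → q4]. ⇒ new: q4.
[5] (xiii) [q4 ∧ q25 → q36]. ⇒ new: q36.
Derived: q4 (round 4), q39 (round 2), q29 (round 1), q5 (round 3). q22 never appears in any round.

q22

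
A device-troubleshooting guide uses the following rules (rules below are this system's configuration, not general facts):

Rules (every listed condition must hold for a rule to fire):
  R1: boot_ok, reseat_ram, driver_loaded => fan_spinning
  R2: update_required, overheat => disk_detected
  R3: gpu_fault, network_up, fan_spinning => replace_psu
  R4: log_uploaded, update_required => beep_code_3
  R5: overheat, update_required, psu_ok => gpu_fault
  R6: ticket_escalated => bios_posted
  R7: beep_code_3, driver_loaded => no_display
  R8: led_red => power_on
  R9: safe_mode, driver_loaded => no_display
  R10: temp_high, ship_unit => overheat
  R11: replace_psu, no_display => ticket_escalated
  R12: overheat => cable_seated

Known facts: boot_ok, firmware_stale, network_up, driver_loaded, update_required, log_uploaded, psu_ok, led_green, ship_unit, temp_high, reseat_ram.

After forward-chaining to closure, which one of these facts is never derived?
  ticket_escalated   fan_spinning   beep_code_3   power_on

power_on

Round 1 fires R1, R4, R10, giving fan_spinning, beep_code_3, overheat.
Round 2 fires R2, R5, R7, R12, giving disk_detected, gpu_fault, no_display, cable_seated.
Round 3 fires R3, giving replace_psu.
Round 4 fires R11, giving ticket_escalated.
Round 5 fires R6, giving bios_posted.
Derived: beep_code_3 (round 1), ticket_escalated (round 4), fan_spinning (round 1). power_on never appears in any round.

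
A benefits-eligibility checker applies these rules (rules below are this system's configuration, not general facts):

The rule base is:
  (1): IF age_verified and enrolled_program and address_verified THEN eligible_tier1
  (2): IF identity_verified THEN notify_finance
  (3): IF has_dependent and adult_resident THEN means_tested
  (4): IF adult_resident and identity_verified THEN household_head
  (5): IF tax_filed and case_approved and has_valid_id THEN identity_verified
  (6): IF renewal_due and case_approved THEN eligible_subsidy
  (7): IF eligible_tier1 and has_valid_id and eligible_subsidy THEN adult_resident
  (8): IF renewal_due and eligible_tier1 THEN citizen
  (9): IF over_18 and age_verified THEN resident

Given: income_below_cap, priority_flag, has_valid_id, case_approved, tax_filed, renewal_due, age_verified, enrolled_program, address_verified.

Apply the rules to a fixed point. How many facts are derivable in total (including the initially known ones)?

Round 1: (1) [IF age_verified and enrolled_program and address_verified THEN eligible_tier1]; (5) [IF tax_filed and case_approved and has_valid_id THEN identity_verified]; (6) [IF renewal_due and case_approved THEN eligible_subsidy]. New: eligible_tier1, identity_verified, eligible_subsidy.
Round 2: (2) [IF identity_verified THEN notify_finance]; (7) [IF eligible_tier1 and has_valid_id and eligible_subsidy THEN adult_resident]; (8) [IF renewal_due and eligible_tier1 THEN citizen]. New: notify_finance, adult_resident, citizen.
Round 3: (4) [IF adult_resident and identity_verified THEN household_head]. New: household_head.
Closure: {address_verified, adult_resident, age_verified, case_approved, citizen, eligible_subsidy, eligible_tier1, enrolled_program, has_valid_id, household_head, identity_verified, income_below_cap, notify_finance, priority_flag, renewal_due, tax_filed} — 16 facts.

16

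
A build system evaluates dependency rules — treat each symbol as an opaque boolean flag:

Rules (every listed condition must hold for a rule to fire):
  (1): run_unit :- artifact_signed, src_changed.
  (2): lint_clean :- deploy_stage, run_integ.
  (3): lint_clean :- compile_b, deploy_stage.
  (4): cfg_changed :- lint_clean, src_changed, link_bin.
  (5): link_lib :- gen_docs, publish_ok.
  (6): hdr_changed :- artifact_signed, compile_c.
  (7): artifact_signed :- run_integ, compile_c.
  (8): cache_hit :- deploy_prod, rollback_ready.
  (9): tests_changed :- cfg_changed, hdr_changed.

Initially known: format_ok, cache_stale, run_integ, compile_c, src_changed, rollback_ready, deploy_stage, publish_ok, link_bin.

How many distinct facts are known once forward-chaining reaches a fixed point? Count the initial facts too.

15

Round 1: (2) [lint_clean :- deploy_stage, run_integ.]; (7) [artifact_signed :- run_integ, compile_c.]. Adds lint_clean, artifact_signed.
Round 2: (1) [run_unit :- artifact_signed, src_changed.]; (4) [cfg_changed :- lint_clean, src_changed, link_bin.]; (6) [hdr_changed :- artifact_signed, compile_c.]. Adds run_unit, cfg_changed, hdr_changed.
Round 3: (9) [tests_changed :- cfg_changed, hdr_changed.]. Adds tests_changed.
Closure: {artifact_signed, cache_stale, cfg_changed, compile_c, deploy_stage, format_ok, hdr_changed, link_bin, lint_clean, publish_ok, rollback_ready, run_integ, run_unit, src_changed, tests_changed} — 15 facts.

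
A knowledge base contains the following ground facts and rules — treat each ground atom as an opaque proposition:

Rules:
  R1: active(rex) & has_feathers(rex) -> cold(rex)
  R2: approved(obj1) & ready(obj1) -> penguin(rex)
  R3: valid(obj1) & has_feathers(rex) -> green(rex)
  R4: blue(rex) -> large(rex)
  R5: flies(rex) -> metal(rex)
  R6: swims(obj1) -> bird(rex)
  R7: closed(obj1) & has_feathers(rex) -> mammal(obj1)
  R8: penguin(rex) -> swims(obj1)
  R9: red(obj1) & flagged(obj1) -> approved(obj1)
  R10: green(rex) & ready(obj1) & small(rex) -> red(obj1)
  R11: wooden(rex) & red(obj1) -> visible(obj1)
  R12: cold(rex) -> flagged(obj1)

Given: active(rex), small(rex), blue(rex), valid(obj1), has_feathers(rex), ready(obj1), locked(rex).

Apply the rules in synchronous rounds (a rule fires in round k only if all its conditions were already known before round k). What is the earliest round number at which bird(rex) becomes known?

Round 1: R1 [active(rex) & has_feathers(rex) -> cold(rex)]; R3 [valid(obj1) & has_feathers(rex) -> green(rex)]; R4 [blue(rex) -> large(rex)]. New: cold(rex), green(rex), large(rex).
Round 2: R10 [green(rex) & ready(obj1) & small(rex) -> red(obj1)]; R12 [cold(rex) -> flagged(obj1)]. New: red(obj1), flagged(obj1).
Round 3: R9 [red(obj1) & flagged(obj1) -> approved(obj1)]. New: approved(obj1).
Round 4: R2 [approved(obj1) & ready(obj1) -> penguin(rex)]. New: penguin(rex).
Round 5: R8 [penguin(rex) -> swims(obj1)]. New: swims(obj1).
Round 6: R6 [swims(obj1) -> bird(rex)]. New: bird(rex).
bird(rex) first appears in round 6.

6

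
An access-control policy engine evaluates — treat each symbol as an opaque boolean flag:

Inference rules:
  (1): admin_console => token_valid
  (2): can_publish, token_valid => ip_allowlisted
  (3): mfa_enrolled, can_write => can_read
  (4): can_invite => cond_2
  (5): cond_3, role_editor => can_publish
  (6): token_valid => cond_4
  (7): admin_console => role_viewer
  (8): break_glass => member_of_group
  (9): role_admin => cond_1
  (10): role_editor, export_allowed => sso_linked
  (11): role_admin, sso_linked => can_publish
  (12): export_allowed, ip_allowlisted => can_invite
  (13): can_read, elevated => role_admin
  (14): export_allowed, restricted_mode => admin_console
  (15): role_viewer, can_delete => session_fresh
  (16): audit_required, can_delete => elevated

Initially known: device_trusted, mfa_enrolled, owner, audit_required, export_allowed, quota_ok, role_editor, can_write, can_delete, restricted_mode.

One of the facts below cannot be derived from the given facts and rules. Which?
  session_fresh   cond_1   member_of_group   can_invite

Round 1 — (3), (10), (14), (16), derive can_read, sso_linked, admin_console, elevated.
Round 2 — (1), (7), (13), derive token_valid, role_viewer, role_admin.
Round 3 — (6), (9), (11), (15), derive cond_4, cond_1, can_publish, session_fresh.
Round 4 — (2), derive ip_allowlisted.
Round 5 — (12), derive can_invite.
Round 6 — (4), derive cond_2.
Derived: can_invite (round 5), cond_1 (round 3), session_fresh (round 3). member_of_group never appears in any round.

member_of_group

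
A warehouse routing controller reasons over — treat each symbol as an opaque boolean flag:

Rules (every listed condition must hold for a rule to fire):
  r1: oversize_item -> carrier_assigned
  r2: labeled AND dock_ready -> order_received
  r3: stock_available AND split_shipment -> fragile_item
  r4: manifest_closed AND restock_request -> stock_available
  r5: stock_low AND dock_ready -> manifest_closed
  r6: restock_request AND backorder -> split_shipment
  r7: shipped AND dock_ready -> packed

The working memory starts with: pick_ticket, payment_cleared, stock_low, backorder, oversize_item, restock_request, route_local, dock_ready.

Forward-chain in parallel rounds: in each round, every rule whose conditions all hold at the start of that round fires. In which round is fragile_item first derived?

3

Round 1 fires r1, r5, r6, giving carrier_assigned, manifest_closed, split_shipment.
Round 2 fires r4, giving stock_available.
Round 3 fires r3, giving fragile_item.
fragile_item first appears in round 3.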